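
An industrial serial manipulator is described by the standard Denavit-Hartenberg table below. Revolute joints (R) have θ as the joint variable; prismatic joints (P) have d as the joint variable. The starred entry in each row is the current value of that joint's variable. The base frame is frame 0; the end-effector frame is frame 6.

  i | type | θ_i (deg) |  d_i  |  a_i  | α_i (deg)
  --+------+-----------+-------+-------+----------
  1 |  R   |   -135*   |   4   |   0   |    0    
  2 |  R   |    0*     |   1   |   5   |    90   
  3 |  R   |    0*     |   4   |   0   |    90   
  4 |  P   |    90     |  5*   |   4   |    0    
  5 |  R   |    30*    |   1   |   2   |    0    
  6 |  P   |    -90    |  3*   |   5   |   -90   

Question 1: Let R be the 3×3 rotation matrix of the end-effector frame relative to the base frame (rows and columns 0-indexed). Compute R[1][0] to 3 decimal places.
End-effector x-axis (col 0 of R) = (-0.9659,-0.2588,0.0000)
R[1][0] = -0.2588

-0.259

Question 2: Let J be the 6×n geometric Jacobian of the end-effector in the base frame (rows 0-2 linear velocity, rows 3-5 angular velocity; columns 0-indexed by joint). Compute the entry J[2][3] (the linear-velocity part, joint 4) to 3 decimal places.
-1.000

prismatic axis z_3 = (-0.0000,0.0000,-1.0000)
J_v[:, 3] = z_3; J_ω[:, 3] = (0,0,0)
entry J[2][3] = -1.0000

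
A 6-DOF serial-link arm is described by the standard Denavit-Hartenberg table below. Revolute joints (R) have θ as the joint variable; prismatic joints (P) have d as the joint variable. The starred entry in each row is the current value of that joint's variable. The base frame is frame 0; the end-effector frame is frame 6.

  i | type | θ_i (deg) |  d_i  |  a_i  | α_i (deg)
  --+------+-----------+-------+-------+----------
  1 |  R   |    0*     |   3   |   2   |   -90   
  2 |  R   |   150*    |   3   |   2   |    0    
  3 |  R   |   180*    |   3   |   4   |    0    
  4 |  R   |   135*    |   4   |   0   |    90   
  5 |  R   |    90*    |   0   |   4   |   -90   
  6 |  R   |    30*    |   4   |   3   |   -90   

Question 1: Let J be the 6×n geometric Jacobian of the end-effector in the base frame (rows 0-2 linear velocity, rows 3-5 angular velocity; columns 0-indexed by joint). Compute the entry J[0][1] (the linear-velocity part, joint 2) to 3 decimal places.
5.252

axis z_1 = (0.0000,1.0000,0.0000); lever o_n−o_1 = (1.3184,16.5981,5.2519)
cross product → J_v[:, 1] = (5.2519,0.0000,-1.3184)
J_ω[:, 1] = z_1
entry J[0][1] = 5.2519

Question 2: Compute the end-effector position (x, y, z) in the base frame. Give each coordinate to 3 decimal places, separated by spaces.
after link 1: o_1 = (2.0000, 0.0000, 3.0000)
after link 2: o_2 = (0.2679, 3.0000, 2.0000)
after link 3: o_3 = (3.7321, 6.0000, 4.0000)
after link 4: o_4 = (3.7321, 10.0000, 4.0000)
after link 5: o_5 = (3.7321, 14.0000, 4.0000)
after link 6: o_6 = (3.3184, 16.5981, 8.2519)

3.318 16.598 8.252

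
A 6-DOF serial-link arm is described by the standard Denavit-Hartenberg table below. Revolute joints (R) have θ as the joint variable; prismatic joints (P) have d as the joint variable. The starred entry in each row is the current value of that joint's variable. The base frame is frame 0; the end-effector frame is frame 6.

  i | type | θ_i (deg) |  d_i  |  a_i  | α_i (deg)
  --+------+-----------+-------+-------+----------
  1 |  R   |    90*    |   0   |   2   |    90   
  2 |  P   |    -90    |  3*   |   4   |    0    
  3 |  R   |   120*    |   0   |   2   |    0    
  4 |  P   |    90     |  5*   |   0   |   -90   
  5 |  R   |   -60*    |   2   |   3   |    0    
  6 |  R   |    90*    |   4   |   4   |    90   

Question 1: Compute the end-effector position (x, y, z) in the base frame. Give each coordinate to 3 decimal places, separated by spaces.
after link 1: o_1 = (0.0000, 2.0000, 0.0000)
after link 2: o_2 = (3.0000, 2.0000, -4.0000)
after link 3: o_3 = (3.0000, 3.7321, -3.0000)
after link 4: o_4 = (8.0000, 3.7321, -3.0000)
after link 5: o_5 = (10.5981, 1.2500, -2.7010)
after link 6: o_6 = (8.5981, -3.9462, -1.7010)

8.598 -3.946 -1.701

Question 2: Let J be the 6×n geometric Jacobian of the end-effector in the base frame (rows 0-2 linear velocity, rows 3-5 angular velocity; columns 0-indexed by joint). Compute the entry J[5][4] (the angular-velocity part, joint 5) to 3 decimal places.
-0.500

axis z_4 = (0.0000,-0.8660,-0.5000); lever o_n−o_4 = (0.5981,-7.6782,1.2990)
cross product → J_v[:, 4] = (-4.9641,-0.2990,0.5179)
J_ω[:, 4] = z_4
entry J[5][4] = -0.5000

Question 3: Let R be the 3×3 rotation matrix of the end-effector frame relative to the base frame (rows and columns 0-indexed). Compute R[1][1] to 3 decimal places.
End-effector y-axis (col 1 of R) = (-0.0000,-0.8660,-0.5000)
R[1][1] = -0.8660

-0.866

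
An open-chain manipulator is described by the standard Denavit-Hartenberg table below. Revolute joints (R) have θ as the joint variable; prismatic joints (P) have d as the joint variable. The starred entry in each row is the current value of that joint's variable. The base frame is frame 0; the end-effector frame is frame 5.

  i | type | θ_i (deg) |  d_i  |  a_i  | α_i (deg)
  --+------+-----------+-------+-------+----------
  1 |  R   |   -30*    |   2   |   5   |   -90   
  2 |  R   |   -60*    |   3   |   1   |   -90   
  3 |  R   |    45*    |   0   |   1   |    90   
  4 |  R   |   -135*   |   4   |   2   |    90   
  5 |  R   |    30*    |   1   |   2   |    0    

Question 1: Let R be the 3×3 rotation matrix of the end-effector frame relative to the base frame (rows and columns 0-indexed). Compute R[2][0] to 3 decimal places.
0.237

End-effector x-axis (col 0 of R) = (-0.1004,0.9662,0.2374)
R[2][0] = 0.2374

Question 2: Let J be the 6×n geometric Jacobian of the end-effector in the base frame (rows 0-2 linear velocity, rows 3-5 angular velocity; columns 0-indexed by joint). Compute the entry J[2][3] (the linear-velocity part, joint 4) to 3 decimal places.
2.856

axis z_3 = (0.6597,0.4356,0.6124); lever o_n−o_3 = (2.0083,5.6550,1.9787)
cross product → J_v[:, 3] = (-2.6011,-0.0756,2.8560)
J_ω[:, 3] = z_3
entry J[2][3] = 2.8560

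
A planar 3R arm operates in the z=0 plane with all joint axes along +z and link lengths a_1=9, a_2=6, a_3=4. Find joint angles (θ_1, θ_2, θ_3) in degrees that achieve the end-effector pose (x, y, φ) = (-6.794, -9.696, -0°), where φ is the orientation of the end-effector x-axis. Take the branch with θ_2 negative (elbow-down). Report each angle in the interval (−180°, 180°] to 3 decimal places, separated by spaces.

-126.132 -30.008 156.140

wrist centre = target − a_3·(cos φ, sin φ) = (-10.7940, -9.6960)
cos θ_2 = (210.5229−9²−6²)/(2·9·6) = 0.8660; θ_2 = -30.0084° (elbow-down)
β = atan2(-9.6960,-10.7940) = -138.0674°; ψ = atan2(-3.0008,14.1957) = -11.9358°
θ_1 = β − ψ = -126.1316°
θ_3 = φ − θ_1 − θ_2 = 156.1400° (wrapped to (-180°,180°])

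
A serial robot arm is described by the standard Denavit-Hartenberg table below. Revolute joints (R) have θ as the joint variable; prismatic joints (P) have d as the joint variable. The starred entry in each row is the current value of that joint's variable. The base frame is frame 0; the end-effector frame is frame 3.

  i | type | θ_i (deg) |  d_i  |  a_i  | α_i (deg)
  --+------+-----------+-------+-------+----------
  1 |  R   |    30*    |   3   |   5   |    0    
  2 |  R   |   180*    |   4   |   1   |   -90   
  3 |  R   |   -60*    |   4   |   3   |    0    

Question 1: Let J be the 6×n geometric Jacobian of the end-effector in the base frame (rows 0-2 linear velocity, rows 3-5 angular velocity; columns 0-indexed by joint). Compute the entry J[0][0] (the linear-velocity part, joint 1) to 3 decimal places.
2.214

axis z_0 = ẑ; lever o_n−o_0 = (4.1651,-2.2141,9.5981)
cross product → J_v[:, 0] = (2.2141,4.1651,-0.0000)
J_ω[:, 0] = z_0
entry J[0][0] = 2.2141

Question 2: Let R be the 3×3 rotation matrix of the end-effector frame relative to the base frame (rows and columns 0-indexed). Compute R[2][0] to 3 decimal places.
End-effector x-axis (col 0 of R) = (-0.4330,-0.2500,0.8660)
R[2][0] = 0.8660

0.866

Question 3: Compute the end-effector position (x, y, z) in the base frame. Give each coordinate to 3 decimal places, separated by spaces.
4.165 -2.214 9.598

after link 1: o_1 = (4.3301, 2.5000, 3.0000)
after link 2: o_2 = (3.4641, 2.0000, 7.0000)
after link 3: o_3 = (4.1651, -2.2141, 9.5981)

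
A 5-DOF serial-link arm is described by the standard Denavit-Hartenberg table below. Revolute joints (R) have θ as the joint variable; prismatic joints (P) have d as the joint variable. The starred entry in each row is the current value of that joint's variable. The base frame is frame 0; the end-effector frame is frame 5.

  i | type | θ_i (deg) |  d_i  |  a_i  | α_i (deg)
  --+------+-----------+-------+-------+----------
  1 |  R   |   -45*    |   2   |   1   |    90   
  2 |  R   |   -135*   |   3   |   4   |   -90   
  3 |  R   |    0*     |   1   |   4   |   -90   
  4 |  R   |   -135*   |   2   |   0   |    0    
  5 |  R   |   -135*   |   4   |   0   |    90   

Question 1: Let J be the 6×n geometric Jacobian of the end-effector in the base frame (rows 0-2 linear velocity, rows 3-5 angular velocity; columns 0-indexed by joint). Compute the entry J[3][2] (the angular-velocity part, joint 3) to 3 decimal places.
0.500

axis z_2 = (0.5000,-0.5000,-0.7071); lever o_n−o_2 = (2.7426,5.7426,-3.5355)
cross product → J_v[:, 2] = (5.8284,-0.1716,4.2426)
J_ω[:, 2] = z_2
entry J[3][2] = 0.5000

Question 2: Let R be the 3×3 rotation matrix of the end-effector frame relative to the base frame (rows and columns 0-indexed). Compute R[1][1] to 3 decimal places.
End-effector y-axis (col 1 of R) = (0.7071,0.7071,-0.0000)
R[1][1] = 0.7071

0.707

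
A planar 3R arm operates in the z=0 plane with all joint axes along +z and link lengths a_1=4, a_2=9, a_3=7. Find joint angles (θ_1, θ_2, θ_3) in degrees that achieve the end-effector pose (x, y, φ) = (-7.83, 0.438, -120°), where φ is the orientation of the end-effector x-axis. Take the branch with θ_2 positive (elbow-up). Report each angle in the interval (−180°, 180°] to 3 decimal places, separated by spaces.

wrist centre = target − a_3·(cos φ, sin φ) = (-4.3300, 6.5002)
cos θ_2 = (61.0012−4²−9²)/(2·4·9) = -0.5000; θ_2 = 119.9989° (elbow-up)
β = atan2(6.5002,-4.3300) = 123.6690°; ψ = atan2(7.7943,-0.4998) = 93.6693°
θ_1 = β − ψ = 29.9997°
θ_3 = φ − θ_1 − θ_2 = 90.0015° (wrapped to (-180°,180°])

30.000 119.999 90.001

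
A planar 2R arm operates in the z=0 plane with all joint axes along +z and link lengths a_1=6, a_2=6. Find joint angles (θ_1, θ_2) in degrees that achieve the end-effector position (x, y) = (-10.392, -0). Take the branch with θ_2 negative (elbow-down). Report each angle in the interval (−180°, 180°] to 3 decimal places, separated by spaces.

cos θ_2 = (107.9937−6²−6²)/(2·6·6) = 0.4999; θ_2 = -60.0058° (elbow-down)
β = atan2(-0.0000,-10.3920) = -180.0000°; ψ = atan2(-5.1965,8.9995) = -30.0029°
θ_1 = β − ψ = -149.9971°

-149.997 -60.006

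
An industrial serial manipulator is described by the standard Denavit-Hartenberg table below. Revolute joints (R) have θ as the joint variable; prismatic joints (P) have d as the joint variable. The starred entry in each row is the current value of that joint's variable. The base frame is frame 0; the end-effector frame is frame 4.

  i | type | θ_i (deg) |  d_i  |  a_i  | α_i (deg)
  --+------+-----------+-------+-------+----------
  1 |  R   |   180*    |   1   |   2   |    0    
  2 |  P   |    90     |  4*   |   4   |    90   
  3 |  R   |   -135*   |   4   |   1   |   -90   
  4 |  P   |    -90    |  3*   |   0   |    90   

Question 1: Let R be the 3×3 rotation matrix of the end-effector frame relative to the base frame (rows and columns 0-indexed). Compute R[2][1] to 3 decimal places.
End-effector y-axis (col 1 of R) = (-0.0000,-0.7071,-0.7071)
R[2][1] = -0.7071

-0.707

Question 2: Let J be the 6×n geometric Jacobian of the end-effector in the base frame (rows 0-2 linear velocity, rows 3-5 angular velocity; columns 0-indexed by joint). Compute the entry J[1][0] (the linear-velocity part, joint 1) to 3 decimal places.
-6.000

axis z_0 = ẑ; lever o_n−o_0 = (-6.0000,-5.4142,2.1716)
cross product → J_v[:, 0] = (5.4142,-6.0000,0.0000)
J_ω[:, 0] = z_0
entry J[1][0] = -6.0000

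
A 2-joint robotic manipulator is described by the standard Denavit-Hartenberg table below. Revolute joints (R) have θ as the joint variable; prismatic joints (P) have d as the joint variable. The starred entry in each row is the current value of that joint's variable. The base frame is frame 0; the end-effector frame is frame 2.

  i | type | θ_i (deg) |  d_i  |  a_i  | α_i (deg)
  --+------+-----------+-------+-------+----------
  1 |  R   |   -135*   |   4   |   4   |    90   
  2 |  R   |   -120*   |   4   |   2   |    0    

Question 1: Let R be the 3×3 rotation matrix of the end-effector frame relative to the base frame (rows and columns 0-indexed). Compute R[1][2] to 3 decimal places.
End-effector z-axis (col 2 of R) = (-0.7071,0.7071,0.0000)
R[1][2] = 0.7071

0.707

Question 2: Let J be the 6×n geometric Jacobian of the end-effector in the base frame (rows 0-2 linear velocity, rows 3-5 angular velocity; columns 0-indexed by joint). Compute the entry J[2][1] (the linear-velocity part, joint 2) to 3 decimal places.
-1.000

axis z_1 = (-0.7071,0.7071,0.0000); lever o_n−o_1 = (-2.1213,3.5355,-1.7321)
cross product → J_v[:, 1] = (-1.2247,-1.2247,-1.0000)
J_ω[:, 1] = z_1
entry J[2][1] = -1.0000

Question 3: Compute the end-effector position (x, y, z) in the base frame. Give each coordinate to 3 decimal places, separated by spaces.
-4.950 0.707 2.268

after link 1: o_1 = (-2.8284, -2.8284, 4.0000)
after link 2: o_2 = (-4.9497, 0.7071, 2.2679)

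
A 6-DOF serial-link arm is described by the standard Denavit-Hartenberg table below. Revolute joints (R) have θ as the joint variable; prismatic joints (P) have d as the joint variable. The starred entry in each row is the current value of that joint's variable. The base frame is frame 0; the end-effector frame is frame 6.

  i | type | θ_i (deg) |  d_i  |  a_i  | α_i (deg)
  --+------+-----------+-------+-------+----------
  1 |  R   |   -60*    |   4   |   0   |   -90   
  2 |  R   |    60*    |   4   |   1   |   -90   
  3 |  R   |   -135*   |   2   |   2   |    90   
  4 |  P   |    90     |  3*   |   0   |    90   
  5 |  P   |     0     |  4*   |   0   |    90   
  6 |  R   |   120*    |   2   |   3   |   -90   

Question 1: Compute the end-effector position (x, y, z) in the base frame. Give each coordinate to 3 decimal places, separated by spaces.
after link 1: o_1 = (0.0000, 0.0000, 4.0000)
after link 2: o_2 = (3.7141, 1.5670, 3.1340)
after link 3: o_3 = (3.7193, 4.3865, 3.3587)
after link 4: o_4 = (1.3518, 4.2444, 5.1958)
after link 5: o_5 = (3.0942, 6.8833, 7.6453)
after link 6: o_6 = (6.4537, 7.5671, 8.7616)

6.454 7.567 8.762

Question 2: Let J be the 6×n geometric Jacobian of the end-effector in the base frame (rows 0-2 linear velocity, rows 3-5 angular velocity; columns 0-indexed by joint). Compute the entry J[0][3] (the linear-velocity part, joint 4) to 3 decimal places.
prismatic axis z_3 = (-0.7891,-0.0474,0.6124)
J_v[:, 3] = z_3; J_ω[:, 3] = (0,0,0)
entry J[0][3] = -0.7891

-0.789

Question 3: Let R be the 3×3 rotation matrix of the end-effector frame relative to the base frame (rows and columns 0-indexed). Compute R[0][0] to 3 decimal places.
0.594

End-effector x-axis (col 0 of R) = (0.5937,0.1964,0.7803)
R[0][0] = 0.5937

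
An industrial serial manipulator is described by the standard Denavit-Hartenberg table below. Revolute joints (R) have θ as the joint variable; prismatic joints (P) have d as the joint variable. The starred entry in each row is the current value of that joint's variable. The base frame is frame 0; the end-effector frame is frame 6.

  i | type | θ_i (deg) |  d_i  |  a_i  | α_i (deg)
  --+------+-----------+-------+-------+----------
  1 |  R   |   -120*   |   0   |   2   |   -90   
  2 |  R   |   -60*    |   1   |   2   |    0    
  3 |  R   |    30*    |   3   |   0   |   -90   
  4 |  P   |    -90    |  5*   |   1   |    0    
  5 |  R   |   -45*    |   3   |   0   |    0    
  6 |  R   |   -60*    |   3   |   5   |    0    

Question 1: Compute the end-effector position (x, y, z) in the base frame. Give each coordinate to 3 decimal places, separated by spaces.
1.051 -5.592 -10.209

after link 1: o_1 = (-1.0000, -1.7321, 0.0000)
after link 2: o_2 = (-0.6340, -3.0981, 1.7321)
after link 3: o_3 = (1.9641, -4.5981, 1.7321)
after link 4: o_4 = (1.5801, -7.2631, -2.5981)
after link 5: o_5 = (0.8301, -8.5622, -5.1962)
after link 6: o_6 = (1.0507, -5.5919, -10.2090)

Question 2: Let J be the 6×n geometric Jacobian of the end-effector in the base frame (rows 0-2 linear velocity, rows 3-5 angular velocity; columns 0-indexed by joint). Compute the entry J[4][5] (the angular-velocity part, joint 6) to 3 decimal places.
-0.433

axis z_5 = (-0.2500,-0.4330,-0.8660); lever o_n−o_5 = (0.2206,2.9702,-5.0129)
cross product → J_v[:, 5] = (4.7429,-1.4442,-0.6470)
J_ω[:, 5] = z_5
entry J[4][5] = -0.4330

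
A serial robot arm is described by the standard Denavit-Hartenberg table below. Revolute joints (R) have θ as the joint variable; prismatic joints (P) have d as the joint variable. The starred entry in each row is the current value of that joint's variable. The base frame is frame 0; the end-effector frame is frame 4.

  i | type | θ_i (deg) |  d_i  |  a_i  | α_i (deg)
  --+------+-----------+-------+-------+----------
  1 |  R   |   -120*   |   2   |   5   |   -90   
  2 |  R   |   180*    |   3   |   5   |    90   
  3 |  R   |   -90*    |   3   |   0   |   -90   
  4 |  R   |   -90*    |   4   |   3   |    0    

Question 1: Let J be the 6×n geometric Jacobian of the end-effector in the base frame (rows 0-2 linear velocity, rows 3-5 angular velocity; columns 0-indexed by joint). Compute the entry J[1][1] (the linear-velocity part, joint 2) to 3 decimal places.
axis z_1 = (0.8660,-0.5000,0.0000); lever o_n−o_1 = (7.0981,6.2942,-6.0000)
cross product → J_v[:, 1] = (3.0000,5.1962,9.0000)
J_ω[:, 1] = z_1
entry J[1][1] = 5.1962

5.196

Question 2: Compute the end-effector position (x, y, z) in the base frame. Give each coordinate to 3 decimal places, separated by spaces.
4.598 1.964 -4.000

after link 1: o_1 = (-2.5000, -4.3301, 2.0000)
after link 2: o_2 = (2.5981, -1.5000, 2.0000)
after link 3: o_3 = (2.5981, -1.5000, -1.0000)
after link 4: o_4 = (4.5981, 1.9641, -4.0000)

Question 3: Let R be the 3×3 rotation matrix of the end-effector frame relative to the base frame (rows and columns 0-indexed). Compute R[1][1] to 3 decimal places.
0.500

End-effector y-axis (col 1 of R) = (-0.8660,0.5000,-0.0000)
R[1][1] = 0.5000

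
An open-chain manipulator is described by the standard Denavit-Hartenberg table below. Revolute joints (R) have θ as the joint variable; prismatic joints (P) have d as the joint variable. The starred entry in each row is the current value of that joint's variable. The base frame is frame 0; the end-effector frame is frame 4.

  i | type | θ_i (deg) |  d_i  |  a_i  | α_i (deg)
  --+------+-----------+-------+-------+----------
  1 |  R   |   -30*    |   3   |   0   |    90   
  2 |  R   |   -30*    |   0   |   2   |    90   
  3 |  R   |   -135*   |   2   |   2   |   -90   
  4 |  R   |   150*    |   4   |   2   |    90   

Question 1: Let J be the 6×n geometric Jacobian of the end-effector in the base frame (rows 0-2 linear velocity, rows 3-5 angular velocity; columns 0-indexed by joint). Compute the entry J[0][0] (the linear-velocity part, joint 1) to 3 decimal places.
-0.855

axis z_0 = ẑ; lever o_n−o_0 = (4.5552,0.8548,-0.1855)
cross product → J_v[:, 0] = (-0.8548,4.5552,0.0000)
J_ω[:, 0] = z_0
entry J[0][0] = -0.8548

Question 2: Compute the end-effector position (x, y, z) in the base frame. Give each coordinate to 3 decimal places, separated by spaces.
after link 1: o_1 = (0.0000, 0.0000, 3.0000)
after link 2: o_2 = (1.5000, -0.8660, 2.0000)
after link 3: o_3 = (0.2804, 1.4711, 0.9751)
after link 4: o_4 = (4.5552, 0.8548, -0.1855)

4.555 0.855 -0.186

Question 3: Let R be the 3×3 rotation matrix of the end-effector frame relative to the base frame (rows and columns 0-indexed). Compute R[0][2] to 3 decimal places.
0.287

End-effector z-axis (col 2 of R) = (0.2866,0.2428,0.9268)
R[0][2] = 0.2866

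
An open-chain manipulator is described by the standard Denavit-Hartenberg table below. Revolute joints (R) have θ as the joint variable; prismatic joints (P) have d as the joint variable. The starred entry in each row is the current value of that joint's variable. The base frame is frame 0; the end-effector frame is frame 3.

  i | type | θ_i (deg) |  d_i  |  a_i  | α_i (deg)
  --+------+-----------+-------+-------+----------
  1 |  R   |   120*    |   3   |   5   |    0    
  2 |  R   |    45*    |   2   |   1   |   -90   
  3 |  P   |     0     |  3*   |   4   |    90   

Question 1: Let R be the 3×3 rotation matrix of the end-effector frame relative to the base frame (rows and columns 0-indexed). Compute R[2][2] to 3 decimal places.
1.000

End-effector z-axis (col 2 of R) = (0.0000,0.0000,1.0000)
R[2][2] = 1.0000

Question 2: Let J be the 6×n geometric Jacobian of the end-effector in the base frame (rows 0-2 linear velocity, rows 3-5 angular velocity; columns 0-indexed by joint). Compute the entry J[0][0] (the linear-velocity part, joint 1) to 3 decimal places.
-2.726

axis z_0 = ẑ; lever o_n−o_0 = (-8.1061,2.7264,5.0000)
cross product → J_v[:, 0] = (-2.7264,-8.1061,0.0000)
J_ω[:, 0] = z_0
entry J[0][0] = -2.7264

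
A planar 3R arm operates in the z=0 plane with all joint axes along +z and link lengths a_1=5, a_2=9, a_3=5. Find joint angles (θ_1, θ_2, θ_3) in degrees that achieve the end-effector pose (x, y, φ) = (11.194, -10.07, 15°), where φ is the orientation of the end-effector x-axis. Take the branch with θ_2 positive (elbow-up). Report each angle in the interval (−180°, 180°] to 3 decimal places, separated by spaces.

wrist centre = target − a_3·(cos φ, sin φ) = (6.3644, -11.3641)
cos θ_2 = (169.6479−5²−9²)/(2·5·9) = 0.7072; θ_2 = 44.9926° (elbow-up)
β = atan2(-11.3641,6.3644) = -60.7493°; ψ = atan2(6.3631,11.3648) = 29.2444°
θ_1 = β − ψ = -89.9938°
θ_3 = φ − θ_1 − θ_2 = 60.0012° (wrapped to (-180°,180°])

-89.994 44.993 60.001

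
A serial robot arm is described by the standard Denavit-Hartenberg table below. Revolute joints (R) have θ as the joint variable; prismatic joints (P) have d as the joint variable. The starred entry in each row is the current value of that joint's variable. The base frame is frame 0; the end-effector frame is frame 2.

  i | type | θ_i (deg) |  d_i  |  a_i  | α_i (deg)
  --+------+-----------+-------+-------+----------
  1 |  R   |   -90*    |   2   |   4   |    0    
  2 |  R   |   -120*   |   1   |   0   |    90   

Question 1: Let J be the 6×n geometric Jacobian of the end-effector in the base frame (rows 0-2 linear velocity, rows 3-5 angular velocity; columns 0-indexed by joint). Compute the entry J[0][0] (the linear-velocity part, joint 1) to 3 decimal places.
4.000

axis z_0 = ẑ; lever o_n−o_0 = (0.0000,-4.0000,3.0000)
cross product → J_v[:, 0] = (4.0000,0.0000,-0.0000)
J_ω[:, 0] = z_0
entry J[0][0] = 4.0000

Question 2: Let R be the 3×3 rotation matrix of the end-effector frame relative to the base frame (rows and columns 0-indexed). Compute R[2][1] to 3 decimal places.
1.000

End-effector y-axis (col 1 of R) = (-0.0000,-0.0000,1.0000)
R[2][1] = 1.0000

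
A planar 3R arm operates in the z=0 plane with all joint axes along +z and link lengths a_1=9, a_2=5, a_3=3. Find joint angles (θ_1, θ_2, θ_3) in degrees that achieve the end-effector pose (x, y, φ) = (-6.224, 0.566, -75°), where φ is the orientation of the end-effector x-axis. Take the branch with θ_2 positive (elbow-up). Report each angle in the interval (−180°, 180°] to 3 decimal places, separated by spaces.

120.004 119.997 44.999

wrist centre = target − a_3·(cos φ, sin φ) = (-7.0005, 3.4638)
cos θ_2 = (61.0042−9²−5²)/(2·9·5) = -0.5000; θ_2 = 119.9969° (elbow-up)
β = atan2(3.4638,-7.0005) = 153.6741°; ψ = atan2(4.3303,6.5002) = 33.6704°
θ_1 = β − ψ = 120.0037°
θ_3 = φ − θ_1 − θ_2 = 44.9993° (wrapped to (-180°,180°])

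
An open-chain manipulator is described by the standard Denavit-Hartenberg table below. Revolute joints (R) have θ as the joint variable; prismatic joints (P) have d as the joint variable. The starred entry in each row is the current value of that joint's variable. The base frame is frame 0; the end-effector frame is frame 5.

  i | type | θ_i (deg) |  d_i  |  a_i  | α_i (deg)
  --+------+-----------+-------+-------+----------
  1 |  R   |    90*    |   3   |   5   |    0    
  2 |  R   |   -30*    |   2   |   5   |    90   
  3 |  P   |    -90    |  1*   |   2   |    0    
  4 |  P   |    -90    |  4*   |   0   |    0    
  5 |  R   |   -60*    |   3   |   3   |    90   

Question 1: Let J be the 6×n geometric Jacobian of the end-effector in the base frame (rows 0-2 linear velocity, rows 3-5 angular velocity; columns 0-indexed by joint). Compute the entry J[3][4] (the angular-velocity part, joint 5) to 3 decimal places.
axis z_4 = (0.8660,-0.5000,0.0000); lever o_n−o_4 = (1.8481,-2.7990,2.5981)
cross product → J_v[:, 4] = (-1.2990,-2.2500,-1.5000)
J_ω[:, 4] = z_4
entry J[3][4] = 0.8660

0.866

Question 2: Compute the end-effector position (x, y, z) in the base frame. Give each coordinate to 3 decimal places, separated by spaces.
8.678 4.031 5.598

after link 1: o_1 = (0.0000, 5.0000, 3.0000)
after link 2: o_2 = (2.5000, 9.3301, 5.0000)
after link 3: o_3 = (3.3660, 8.8301, 3.0000)
after link 4: o_4 = (6.8301, 6.8301, 3.0000)
after link 5: o_5 = (8.6782, 4.0311, 5.5981)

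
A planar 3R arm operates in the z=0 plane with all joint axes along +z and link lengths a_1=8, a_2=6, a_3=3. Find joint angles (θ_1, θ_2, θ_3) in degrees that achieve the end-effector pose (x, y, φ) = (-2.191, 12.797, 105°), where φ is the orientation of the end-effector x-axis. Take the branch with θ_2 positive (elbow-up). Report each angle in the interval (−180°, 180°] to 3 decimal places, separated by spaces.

61.261 90.003 -46.264

wrist centre = target − a_3·(cos φ, sin φ) = (-1.4145, 9.8992)
cos θ_2 = (99.9955−8²−6²)/(2·8·6) = -0.0000; θ_2 = 90.0027° (elbow-up)
β = atan2(9.8992,-1.4145) = 98.1322°; ψ = atan2(6.0000,7.9997) = 36.8709°
θ_1 = β − ψ = 61.2613°
θ_3 = φ − θ_1 − θ_2 = -46.2640° (wrapped to (-180°,180°])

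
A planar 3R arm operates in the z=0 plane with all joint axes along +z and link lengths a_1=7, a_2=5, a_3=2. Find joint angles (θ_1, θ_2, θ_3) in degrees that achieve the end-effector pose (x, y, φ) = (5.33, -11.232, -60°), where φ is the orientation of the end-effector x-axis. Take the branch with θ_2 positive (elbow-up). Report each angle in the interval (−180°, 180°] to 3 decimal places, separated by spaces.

wrist centre = target − a_3·(cos φ, sin φ) = (4.3300, -9.4999)
cos θ_2 = (108.9979−7²−5²)/(2·7·5) = 0.5000; θ_2 = 60.0020° (elbow-up)
β = atan2(-9.4999,4.3300) = -65.4969°; ψ = atan2(4.3302,9.4999) = 24.5044°
θ_1 = β − ψ = -90.0013°
θ_3 = φ − θ_1 − θ_2 = -30.0007° (wrapped to (-180°,180°])

-90.001 60.002 -30.001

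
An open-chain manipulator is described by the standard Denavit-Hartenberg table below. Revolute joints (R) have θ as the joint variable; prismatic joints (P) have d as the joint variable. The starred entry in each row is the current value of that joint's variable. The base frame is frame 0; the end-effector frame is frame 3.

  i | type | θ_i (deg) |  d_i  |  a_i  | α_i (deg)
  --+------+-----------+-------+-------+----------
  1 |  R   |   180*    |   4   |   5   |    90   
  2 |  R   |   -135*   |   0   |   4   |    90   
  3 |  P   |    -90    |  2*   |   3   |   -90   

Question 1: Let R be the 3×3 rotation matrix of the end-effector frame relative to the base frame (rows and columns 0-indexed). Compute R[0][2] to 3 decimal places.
0.707

End-effector z-axis (col 2 of R) = (0.7071,0.0000,-0.7071)
R[0][2] = 0.7071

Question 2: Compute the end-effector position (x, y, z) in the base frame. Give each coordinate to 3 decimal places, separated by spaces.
-0.757 -3.000 2.586

after link 1: o_1 = (-5.0000, 0.0000, 4.0000)
after link 2: o_2 = (-2.1716, 0.0000, 1.1716)
after link 3: o_3 = (-0.7574, -3.0000, 2.5858)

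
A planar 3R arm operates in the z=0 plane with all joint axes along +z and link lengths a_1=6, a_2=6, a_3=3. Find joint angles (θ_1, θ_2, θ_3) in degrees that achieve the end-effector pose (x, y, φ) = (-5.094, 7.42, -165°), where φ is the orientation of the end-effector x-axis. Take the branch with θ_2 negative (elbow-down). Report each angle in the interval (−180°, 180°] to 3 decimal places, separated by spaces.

149.998 -89.996 134.998

wrist centre = target − a_3·(cos φ, sin φ) = (-2.1962, 8.1965)
cos θ_2 = (72.0053−6²−6²)/(2·6·6) = 0.0001; θ_2 = -89.9958° (elbow-down)
β = atan2(8.1965,-2.1962) = 104.9999°; ψ = atan2(-6.0000,6.0004) = -44.9979°
θ_1 = β − ψ = 149.9978°
θ_3 = φ − θ_1 − θ_2 = 134.9980° (wrapped to (-180°,180°])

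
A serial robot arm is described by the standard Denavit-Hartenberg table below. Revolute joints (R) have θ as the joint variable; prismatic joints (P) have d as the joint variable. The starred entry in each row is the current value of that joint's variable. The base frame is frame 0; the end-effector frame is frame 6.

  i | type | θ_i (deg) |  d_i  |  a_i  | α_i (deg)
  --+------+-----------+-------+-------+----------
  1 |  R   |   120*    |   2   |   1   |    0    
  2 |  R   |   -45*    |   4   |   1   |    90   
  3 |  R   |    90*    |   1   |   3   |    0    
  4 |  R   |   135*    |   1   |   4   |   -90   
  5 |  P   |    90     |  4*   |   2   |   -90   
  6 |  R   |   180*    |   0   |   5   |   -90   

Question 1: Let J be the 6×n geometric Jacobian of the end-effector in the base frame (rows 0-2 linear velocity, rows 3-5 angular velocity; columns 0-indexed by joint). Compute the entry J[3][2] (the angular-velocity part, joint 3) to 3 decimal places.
axis z_2 = (0.9659,-0.2588,0.0000); lever o_n−o_2 = (4.8296,-1.2941,-2.6569)
cross product → J_v[:, 2] = (0.6876,2.5663,-0.0000)
J_ω[:, 2] = z_2
entry J[3][2] = 0.9659

0.966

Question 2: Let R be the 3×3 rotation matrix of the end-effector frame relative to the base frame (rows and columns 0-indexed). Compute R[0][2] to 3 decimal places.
End-effector z-axis (col 2 of R) = (0.1830,0.6830,-0.7071)
R[0][2] = 0.1830

0.183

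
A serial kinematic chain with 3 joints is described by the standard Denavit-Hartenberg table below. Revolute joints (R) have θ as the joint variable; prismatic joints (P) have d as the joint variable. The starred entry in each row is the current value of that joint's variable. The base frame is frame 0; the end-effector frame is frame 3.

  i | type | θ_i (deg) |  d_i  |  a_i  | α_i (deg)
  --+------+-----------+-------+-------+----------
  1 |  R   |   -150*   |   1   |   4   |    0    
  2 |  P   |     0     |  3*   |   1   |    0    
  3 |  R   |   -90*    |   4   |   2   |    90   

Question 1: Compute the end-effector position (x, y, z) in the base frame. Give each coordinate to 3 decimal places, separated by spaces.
-5.330 -0.768 8.000

after link 1: o_1 = (-3.4641, -2.0000, 1.0000)
after link 2: o_2 = (-4.3301, -2.5000, 4.0000)
after link 3: o_3 = (-5.3301, -0.7679, 8.0000)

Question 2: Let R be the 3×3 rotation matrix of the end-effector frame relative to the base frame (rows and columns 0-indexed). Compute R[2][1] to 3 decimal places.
End-effector y-axis (col 1 of R) = (-0.0000,-0.0000,1.0000)
R[2][1] = 1.0000

1.000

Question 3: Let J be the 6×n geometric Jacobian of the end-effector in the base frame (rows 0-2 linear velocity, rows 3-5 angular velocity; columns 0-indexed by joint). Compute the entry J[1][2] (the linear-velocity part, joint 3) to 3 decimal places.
-1.000

axis z_2 = (0.0000,0.0000,1.0000); lever o_n−o_2 = (-1.0000,1.7321,4.0000)
cross product → J_v[:, 2] = (-1.7321,-1.0000,0.0000)
J_ω[:, 2] = z_2
entry J[1][2] = -1.0000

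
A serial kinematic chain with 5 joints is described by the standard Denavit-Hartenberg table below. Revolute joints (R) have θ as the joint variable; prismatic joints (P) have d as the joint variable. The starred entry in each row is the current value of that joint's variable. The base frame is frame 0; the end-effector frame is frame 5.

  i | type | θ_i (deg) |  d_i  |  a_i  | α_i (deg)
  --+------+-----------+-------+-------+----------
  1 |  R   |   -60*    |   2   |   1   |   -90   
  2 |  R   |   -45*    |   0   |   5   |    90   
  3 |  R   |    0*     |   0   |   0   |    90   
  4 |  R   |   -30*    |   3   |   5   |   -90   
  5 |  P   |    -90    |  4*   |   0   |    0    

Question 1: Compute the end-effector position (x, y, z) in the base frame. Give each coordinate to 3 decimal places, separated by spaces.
1.567 -8.714 10.693

after link 1: o_1 = (0.5000, -0.8660, 2.0000)
after link 2: o_2 = (2.2678, -3.9279, 5.5355)
after link 3: o_3 = (2.2678, -3.9279, 5.5355)
after link 4: o_4 = (2.0845, -9.6105, 6.8296)
after link 5: o_5 = (1.5669, -8.7139, 10.6933)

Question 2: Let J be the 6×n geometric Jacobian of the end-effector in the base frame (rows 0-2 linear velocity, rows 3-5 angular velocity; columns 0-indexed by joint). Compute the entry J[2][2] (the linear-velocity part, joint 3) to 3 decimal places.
2.121

axis z_2 = (-0.3536,0.6124,0.7071); lever o_n−o_2 = (-0.7009,-4.7860,5.1578)
cross product → J_v[:, 2] = (6.5427,1.3279,2.1213)
J_ω[:, 2] = z_2
entry J[2][2] = 2.1213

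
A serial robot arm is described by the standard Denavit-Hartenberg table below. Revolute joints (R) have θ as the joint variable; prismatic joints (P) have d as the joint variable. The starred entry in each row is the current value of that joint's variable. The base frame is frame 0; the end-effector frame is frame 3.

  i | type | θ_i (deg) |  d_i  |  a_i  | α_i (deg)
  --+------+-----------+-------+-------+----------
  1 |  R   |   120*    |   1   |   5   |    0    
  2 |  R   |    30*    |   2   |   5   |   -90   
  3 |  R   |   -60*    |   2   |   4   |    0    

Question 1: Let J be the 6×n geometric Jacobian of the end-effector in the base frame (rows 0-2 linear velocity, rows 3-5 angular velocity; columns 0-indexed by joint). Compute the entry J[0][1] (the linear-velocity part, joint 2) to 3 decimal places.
axis z_1 = (0.0000,0.0000,1.0000); lever o_n−o_1 = (-7.0622,1.7679,5.4641)
cross product → J_v[:, 1] = (-1.7679,-7.0622,0.0000)
J_ω[:, 1] = z_1
entry J[0][1] = -1.7679

-1.768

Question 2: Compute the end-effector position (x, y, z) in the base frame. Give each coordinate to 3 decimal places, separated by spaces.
-9.562 6.098 6.464

after link 1: o_1 = (-2.5000, 4.3301, 1.0000)
after link 2: o_2 = (-6.8301, 6.8301, 3.0000)
after link 3: o_3 = (-9.5622, 6.0981, 6.4641)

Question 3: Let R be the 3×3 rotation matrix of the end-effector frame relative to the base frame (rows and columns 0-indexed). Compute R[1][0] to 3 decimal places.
0.250

End-effector x-axis (col 0 of R) = (-0.4330,0.2500,0.8660)
R[1][0] = 0.2500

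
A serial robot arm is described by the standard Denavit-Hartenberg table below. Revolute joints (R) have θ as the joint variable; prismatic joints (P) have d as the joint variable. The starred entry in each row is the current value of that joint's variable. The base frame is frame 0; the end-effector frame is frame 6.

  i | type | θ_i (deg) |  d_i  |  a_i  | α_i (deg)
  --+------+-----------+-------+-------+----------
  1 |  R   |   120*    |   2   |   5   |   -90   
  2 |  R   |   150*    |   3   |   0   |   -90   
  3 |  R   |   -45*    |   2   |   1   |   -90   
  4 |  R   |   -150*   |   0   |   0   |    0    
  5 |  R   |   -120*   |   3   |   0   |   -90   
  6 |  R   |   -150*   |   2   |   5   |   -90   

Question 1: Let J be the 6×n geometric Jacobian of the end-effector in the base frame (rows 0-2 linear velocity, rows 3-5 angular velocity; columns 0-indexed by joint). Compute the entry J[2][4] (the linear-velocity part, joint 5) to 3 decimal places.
0.201

axis z_4 = (0.9186,-0.1768,-0.3536); lever o_n−o_4 = (6.7470,-1.0795,2.5126)
cross product → J_v[:, 4] = (-0.8258,-4.6934,0.2011)
J_ω[:, 4] = z_4
entry J[2][4] = 0.2011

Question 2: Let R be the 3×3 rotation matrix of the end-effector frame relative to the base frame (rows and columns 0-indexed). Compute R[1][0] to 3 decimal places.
-0.463

End-effector x-axis (col 0 of R) = (0.6758,-0.4634,0.5732)
R[1][0] = -0.4634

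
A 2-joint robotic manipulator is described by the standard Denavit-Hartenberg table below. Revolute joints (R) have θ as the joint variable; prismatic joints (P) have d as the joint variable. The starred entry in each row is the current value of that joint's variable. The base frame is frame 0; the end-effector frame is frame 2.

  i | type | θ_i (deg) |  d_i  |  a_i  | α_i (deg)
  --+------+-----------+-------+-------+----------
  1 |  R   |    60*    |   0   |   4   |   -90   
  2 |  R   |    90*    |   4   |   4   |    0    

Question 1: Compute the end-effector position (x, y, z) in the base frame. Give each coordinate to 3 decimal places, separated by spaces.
after link 1: o_1 = (2.0000, 3.4641, 0.0000)
after link 2: o_2 = (-1.4641, 5.4641, -4.0000)

-1.464 5.464 -4.000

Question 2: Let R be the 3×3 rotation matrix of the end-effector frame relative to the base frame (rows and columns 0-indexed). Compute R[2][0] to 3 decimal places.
-1.000

End-effector x-axis (col 0 of R) = (-0.0000,0.0000,-1.0000)
R[2][0] = -1.0000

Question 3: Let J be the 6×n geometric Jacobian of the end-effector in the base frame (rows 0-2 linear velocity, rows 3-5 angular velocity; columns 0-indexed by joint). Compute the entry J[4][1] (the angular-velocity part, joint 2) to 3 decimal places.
0.500

axis z_1 = (-0.8660,0.5000,0.0000); lever o_n−o_1 = (-3.4641,2.0000,-4.0000)
cross product → J_v[:, 1] = (-2.0000,-3.4641,-0.0000)
J_ω[:, 1] = z_1
entry J[4][1] = 0.5000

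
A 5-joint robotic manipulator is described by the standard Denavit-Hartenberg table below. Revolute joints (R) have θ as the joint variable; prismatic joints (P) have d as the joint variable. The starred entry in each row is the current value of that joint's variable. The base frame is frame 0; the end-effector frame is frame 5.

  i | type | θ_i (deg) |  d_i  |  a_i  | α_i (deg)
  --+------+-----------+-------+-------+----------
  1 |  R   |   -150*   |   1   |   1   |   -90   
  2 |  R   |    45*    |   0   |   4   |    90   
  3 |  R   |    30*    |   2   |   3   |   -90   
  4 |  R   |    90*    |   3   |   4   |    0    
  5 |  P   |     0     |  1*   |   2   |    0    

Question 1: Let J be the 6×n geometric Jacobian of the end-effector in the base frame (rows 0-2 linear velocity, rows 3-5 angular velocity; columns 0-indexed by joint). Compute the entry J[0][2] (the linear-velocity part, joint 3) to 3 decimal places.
3.339

axis z_2 = (-0.6124,-0.3536,0.7071); lever o_n−o_2 = (4.5653,-3.0963,-3.2513)
cross product → J_v[:, 2] = (3.3389,1.2371,3.5101)
J_ω[:, 2] = z_2
entry J[0][2] = 3.3389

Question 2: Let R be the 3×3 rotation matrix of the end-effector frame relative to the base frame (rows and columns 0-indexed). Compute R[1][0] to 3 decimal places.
0.354

End-effector x-axis (col 0 of R) = (0.6124,0.3536,-0.7071)
R[1][0] = 0.3536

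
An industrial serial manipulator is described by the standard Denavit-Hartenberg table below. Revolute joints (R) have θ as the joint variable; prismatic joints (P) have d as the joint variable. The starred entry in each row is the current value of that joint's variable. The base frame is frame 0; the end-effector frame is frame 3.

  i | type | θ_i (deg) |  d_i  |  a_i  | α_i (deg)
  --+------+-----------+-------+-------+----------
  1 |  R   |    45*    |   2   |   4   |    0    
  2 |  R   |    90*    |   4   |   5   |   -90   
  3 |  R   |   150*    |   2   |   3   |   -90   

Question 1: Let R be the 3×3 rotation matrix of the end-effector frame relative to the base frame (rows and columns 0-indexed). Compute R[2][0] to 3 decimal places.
-0.500

End-effector x-axis (col 0 of R) = (0.6124,-0.6124,-0.5000)
R[2][0] = -0.5000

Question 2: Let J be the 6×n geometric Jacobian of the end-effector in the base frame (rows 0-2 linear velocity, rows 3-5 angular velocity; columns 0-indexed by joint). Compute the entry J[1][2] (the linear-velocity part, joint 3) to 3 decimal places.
-1.061

axis z_2 = (-0.7071,-0.7071,0.0000); lever o_n−o_2 = (0.4229,-3.2513,-1.5000)
cross product → J_v[:, 2] = (1.0607,-1.0607,2.5981)
J_ω[:, 2] = z_2
entry J[1][2] = -1.0607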